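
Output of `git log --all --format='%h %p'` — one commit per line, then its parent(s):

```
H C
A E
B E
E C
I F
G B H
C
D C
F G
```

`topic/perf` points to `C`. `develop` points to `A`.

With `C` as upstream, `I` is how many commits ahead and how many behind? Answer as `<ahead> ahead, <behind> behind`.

6 ahead, 0 behind

Reachable from I: {B, C, E, F, G, H, I}.
Reachable from C: {C}.
Only in I's history (ahead): {B, E, F, G, H, I} — 6.
Only in C's history (behind): {} — 0.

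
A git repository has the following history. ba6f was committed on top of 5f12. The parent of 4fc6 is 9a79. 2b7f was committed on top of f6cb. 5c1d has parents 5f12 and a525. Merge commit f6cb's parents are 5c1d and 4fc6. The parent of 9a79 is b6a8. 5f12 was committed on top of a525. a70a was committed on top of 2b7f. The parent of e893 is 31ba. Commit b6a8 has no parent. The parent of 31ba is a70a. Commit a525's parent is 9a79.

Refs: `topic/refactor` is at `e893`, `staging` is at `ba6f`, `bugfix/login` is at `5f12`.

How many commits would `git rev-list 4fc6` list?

3

Walking parent pointers from 4fc6: reachable set = {4fc6, 9a79, b6a8}.
That is 3 commits.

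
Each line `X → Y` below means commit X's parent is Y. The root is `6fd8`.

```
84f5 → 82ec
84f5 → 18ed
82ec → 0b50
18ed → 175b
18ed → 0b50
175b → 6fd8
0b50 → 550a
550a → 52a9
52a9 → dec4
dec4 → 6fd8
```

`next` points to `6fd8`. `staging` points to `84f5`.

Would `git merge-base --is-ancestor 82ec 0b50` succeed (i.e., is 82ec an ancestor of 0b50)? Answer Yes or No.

Ancestors of 0b50: {0b50, 52a9, 550a, 6fd8, dec4}.
82ec is not in that set, so it is not an ancestor of 0b50.

No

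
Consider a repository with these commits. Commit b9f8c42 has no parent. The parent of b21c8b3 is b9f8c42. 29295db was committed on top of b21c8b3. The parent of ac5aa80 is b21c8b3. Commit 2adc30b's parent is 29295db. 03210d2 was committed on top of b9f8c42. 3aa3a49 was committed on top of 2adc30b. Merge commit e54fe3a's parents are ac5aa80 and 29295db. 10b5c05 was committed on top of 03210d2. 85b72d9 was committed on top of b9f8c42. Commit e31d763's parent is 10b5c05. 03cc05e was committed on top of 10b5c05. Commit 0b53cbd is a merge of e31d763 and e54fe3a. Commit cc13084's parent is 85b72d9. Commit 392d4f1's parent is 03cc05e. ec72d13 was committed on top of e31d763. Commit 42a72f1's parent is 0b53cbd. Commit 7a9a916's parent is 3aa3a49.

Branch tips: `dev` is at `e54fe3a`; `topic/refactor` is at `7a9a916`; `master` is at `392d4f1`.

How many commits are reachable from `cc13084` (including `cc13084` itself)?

3

Walking parent pointers from cc13084: reachable set = {85b72d9, b9f8c42, cc13084}.
That is 3 commits.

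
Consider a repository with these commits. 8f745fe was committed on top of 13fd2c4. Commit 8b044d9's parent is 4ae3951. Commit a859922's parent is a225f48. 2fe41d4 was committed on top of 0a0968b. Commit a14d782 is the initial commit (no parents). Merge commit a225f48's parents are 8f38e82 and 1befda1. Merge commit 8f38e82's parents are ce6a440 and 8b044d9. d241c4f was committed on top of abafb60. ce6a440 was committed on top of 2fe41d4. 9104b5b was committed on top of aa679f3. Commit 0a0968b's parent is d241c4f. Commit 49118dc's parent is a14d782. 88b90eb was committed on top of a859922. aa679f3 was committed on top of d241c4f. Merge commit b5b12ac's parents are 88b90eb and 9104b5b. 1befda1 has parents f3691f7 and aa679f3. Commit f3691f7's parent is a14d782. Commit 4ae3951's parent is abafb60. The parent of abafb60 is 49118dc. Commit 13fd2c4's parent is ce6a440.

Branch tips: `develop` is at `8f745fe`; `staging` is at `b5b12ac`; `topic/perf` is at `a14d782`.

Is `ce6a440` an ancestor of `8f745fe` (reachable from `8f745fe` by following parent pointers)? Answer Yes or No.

Ancestors of 8f745fe (commits reachable by following parents): {0a0968b, 13fd2c4, 2fe41d4, 49118dc, 8f745fe, a14d782, abafb60, ce6a440, d241c4f}.
ce6a440 is in that set, so it is an ancestor of 8f745fe.

Yes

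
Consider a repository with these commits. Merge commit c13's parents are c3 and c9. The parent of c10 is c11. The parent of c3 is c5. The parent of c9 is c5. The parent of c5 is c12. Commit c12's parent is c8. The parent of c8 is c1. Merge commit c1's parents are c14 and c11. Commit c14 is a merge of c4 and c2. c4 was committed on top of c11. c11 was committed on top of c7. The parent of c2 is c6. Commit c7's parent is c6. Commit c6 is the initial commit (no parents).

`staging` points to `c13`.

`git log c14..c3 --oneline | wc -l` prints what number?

5

Reachable from c3: {c1, c11, c12, c14, c2, c3, c4, c5, c6, c7, c8}.
Reachable from c14: {c11, c14, c2, c4, c6, c7}.
In c3's history but not c14's: {c1, c12, c3, c5, c8} — 5 commits.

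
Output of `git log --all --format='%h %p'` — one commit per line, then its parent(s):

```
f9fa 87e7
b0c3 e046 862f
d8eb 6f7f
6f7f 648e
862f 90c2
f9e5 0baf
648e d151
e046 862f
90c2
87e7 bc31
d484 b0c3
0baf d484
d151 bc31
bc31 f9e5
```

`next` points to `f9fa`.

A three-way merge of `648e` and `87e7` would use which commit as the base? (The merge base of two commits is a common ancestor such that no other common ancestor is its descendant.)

bc31

Ancestors of 648e: {0baf, 648e, 862f, 90c2, b0c3, bc31, d151, d484, e046, f9e5}.
Ancestors of 87e7: {0baf, 862f, 87e7, 90c2, b0c3, bc31, d484, e046, f9e5}.
Common ancestors: {0baf, 862f, 90c2, b0c3, bc31, d484, e046, f9e5}.
Among these, bc31 is not an ancestor of any other common ancestor — it is the merge base.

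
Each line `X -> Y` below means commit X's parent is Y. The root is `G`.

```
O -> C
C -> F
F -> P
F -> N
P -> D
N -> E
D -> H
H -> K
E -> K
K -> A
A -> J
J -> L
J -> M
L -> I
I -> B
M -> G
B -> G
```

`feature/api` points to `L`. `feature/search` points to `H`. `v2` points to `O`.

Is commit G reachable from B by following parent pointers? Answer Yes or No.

Yes

Ancestors of B (commits reachable by following parents): {B, G}.
G is in that set, so it is an ancestor of B.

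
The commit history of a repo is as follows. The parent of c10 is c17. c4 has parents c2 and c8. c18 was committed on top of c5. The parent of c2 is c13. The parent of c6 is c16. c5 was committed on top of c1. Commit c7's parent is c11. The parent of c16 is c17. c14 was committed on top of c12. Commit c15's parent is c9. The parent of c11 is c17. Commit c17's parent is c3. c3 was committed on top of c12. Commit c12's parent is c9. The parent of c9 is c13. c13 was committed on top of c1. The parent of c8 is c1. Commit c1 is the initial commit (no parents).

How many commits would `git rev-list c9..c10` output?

4

Reachable from c10: {c1, c10, c12, c13, c17, c3, c9}.
Reachable from c9: {c1, c13, c9}.
In c10's history but not c9's: {c10, c12, c17, c3} — 4 commits.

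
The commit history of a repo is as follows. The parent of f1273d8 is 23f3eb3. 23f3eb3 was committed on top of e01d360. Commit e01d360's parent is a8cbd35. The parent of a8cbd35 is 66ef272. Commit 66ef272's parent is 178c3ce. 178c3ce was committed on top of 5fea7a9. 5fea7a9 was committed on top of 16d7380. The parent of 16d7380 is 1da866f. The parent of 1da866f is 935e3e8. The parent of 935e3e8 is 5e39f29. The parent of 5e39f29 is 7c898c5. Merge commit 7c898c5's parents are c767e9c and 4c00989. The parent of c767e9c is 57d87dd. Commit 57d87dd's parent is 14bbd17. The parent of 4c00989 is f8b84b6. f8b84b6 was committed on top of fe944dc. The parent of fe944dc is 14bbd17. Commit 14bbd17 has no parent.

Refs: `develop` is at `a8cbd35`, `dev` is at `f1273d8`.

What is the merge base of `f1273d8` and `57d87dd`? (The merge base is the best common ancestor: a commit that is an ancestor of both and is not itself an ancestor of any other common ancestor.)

57d87dd

Ancestors of f1273d8: {14bbd17, 16d7380, 178c3ce, 1da866f, 23f3eb3, 4c00989, 57d87dd, 5e39f29, 5fea7a9, 66ef272, 7c898c5, 935e3e8, a8cbd35, c767e9c, e01d360, f1273d8, f8b84b6, fe944dc}.
Ancestors of 57d87dd: {14bbd17, 57d87dd}.
Common ancestors: {14bbd17, 57d87dd}.
Among these, 57d87dd is not an ancestor of any other common ancestor — it is the merge base.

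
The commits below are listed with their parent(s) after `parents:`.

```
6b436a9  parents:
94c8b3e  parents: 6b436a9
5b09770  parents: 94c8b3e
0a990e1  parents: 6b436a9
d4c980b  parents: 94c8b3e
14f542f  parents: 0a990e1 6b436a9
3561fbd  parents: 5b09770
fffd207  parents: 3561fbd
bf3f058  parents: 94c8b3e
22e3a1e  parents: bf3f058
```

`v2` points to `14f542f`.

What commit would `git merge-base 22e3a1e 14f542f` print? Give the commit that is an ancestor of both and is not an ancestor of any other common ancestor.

6b436a9

Ancestors of 22e3a1e: {22e3a1e, 6b436a9, 94c8b3e, bf3f058}.
Ancestors of 14f542f: {0a990e1, 14f542f, 6b436a9}.
Common ancestors: {6b436a9}.
The only common ancestor is 6b436a9, so it is the merge base.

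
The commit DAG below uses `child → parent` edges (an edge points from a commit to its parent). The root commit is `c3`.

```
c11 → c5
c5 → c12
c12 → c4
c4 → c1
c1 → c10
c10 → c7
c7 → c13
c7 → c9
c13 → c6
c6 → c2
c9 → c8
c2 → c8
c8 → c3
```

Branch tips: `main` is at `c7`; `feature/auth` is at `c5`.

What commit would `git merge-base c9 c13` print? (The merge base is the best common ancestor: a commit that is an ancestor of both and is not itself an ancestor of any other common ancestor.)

c8

Ancestors of c9: {c3, c8, c9}.
Ancestors of c13: {c13, c2, c3, c6, c8}.
Common ancestors: {c3, c8}.
Among these, c8 is not an ancestor of any other common ancestor — it is the merge base.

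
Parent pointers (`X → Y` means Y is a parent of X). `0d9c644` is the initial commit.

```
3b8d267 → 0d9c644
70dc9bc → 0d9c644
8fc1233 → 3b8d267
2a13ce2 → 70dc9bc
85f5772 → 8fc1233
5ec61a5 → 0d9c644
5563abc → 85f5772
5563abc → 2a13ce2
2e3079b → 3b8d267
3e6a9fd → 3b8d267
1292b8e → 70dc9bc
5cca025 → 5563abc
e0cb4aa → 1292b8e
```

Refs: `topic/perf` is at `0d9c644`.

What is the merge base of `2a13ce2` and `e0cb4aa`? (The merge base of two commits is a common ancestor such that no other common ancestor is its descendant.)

70dc9bc

Ancestors of 2a13ce2: {0d9c644, 2a13ce2, 70dc9bc}.
Ancestors of e0cb4aa: {0d9c644, 1292b8e, 70dc9bc, e0cb4aa}.
Common ancestors: {0d9c644, 70dc9bc}.
Among these, 70dc9bc is not an ancestor of any other common ancestor — it is the merge base.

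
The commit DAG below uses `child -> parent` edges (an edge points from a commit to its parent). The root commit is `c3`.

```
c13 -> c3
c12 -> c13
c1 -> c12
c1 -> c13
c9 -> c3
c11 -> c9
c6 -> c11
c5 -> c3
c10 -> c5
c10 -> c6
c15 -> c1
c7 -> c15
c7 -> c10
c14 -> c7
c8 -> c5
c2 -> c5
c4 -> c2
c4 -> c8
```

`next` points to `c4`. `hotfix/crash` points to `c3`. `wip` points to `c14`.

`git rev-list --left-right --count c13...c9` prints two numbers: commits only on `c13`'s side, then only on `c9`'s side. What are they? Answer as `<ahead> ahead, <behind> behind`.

1 ahead, 1 behind

Reachable from c13: {c13, c3}.
Reachable from c9: {c3, c9}.
Only in c13's history (ahead): {c13} — 1.
Only in c9's history (behind): {c9} — 1.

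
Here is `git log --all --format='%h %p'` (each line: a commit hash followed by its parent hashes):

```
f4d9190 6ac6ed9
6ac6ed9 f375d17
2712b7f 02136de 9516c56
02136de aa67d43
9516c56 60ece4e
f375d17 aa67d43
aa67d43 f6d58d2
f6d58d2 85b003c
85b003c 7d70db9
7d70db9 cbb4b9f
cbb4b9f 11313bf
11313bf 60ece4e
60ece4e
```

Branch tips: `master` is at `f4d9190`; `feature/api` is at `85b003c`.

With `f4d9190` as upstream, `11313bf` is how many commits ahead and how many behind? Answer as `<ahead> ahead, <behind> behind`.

Reachable from 11313bf: {11313bf, 60ece4e}.
Reachable from f4d9190: {11313bf, 60ece4e, 6ac6ed9, 7d70db9, 85b003c, aa67d43, cbb4b9f, f375d17, f4d9190, f6d58d2}.
Only in 11313bf's history (ahead): {} — 0.
Only in f4d9190's history (behind): {6ac6ed9, 7d70db9, 85b003c, aa67d43, cbb4b9f, f375d17, f4d9190, f6d58d2} — 8.

0 ahead, 8 behind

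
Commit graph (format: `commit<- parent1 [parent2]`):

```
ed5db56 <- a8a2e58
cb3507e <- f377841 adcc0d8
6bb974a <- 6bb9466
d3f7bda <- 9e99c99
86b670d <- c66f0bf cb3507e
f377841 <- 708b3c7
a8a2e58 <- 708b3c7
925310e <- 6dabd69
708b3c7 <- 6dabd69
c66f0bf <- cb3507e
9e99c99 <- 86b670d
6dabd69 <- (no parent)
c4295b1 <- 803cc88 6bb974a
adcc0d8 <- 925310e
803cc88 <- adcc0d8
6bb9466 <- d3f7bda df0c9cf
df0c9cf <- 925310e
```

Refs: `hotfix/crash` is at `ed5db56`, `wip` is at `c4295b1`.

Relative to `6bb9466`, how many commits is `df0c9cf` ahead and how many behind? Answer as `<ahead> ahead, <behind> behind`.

0 ahead, 9 behind

Reachable from df0c9cf: {6dabd69, 925310e, df0c9cf}.
Reachable from 6bb9466: {6bb9466, 6dabd69, 708b3c7, 86b670d, 925310e, 9e99c99, adcc0d8, c66f0bf, cb3507e, d3f7bda, df0c9cf, f377841}.
Only in df0c9cf's history (ahead): {} — 0.
Only in 6bb9466's history (behind): {6bb9466, 708b3c7, 86b670d, 9e99c99, adcc0d8, c66f0bf, cb3507e, d3f7bda, f377841} — 9.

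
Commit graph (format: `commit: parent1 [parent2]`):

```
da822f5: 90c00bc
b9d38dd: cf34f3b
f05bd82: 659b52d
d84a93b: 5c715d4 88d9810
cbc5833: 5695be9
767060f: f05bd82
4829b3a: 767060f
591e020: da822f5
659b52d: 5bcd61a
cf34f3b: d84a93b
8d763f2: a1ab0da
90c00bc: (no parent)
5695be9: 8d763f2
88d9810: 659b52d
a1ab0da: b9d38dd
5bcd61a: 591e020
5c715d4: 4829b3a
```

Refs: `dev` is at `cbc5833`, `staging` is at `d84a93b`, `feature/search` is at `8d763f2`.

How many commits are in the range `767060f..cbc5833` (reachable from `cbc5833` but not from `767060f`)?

Reachable from cbc5833: {4829b3a, 5695be9, 591e020, 5bcd61a, 5c715d4, 659b52d, 767060f, 88d9810, 8d763f2, 90c00bc, a1ab0da, b9d38dd, cbc5833, cf34f3b, d84a93b, da822f5, f05bd82}.
Reachable from 767060f: {591e020, 5bcd61a, 659b52d, 767060f, 90c00bc, da822f5, f05bd82}.
In cbc5833's history but not 767060f's: {4829b3a, 5695be9, 5c715d4, 88d9810, 8d763f2, a1ab0da, b9d38dd, cbc5833, cf34f3b, d84a93b} — 10 commits.

10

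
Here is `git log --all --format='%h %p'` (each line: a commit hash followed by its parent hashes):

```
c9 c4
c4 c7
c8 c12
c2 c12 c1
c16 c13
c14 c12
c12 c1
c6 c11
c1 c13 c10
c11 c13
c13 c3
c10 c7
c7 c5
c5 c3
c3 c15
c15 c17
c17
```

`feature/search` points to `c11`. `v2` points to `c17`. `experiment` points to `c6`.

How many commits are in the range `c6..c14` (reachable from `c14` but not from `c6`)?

Reachable from c14: {c1, c10, c12, c13, c14, c15, c17, c3, c5, c7}.
Reachable from c6: {c11, c13, c15, c17, c3, c6}.
In c14's history but not c6's: {c1, c10, c12, c14, c5, c7} — 6 commits.

6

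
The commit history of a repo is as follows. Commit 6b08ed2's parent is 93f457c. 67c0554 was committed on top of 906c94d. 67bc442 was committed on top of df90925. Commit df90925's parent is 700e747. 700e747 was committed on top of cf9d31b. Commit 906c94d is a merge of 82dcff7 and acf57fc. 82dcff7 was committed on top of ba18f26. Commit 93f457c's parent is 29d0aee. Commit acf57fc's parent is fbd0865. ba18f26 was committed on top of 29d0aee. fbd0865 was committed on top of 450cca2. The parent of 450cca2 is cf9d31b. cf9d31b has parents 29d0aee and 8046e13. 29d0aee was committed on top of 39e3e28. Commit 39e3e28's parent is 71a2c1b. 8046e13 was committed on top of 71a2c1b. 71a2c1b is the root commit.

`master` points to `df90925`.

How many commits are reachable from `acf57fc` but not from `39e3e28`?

6

Reachable from acf57fc: {29d0aee, 39e3e28, 450cca2, 71a2c1b, 8046e13, acf57fc, cf9d31b, fbd0865}.
Reachable from 39e3e28: {39e3e28, 71a2c1b}.
In acf57fc's history but not 39e3e28's: {29d0aee, 450cca2, 8046e13, acf57fc, cf9d31b, fbd0865} — 6 commits.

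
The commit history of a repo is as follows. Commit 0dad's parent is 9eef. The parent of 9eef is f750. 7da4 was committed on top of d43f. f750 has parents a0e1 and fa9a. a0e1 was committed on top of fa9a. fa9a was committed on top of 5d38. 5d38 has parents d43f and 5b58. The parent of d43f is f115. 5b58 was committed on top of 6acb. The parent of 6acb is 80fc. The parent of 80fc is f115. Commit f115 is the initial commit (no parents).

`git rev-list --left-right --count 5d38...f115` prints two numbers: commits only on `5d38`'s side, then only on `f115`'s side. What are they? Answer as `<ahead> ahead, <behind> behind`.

5 ahead, 0 behind

Reachable from 5d38: {5b58, 5d38, 6acb, 80fc, d43f, f115}.
Reachable from f115: {f115}.
Only in 5d38's history (ahead): {5b58, 5d38, 6acb, 80fc, d43f} — 5.
Only in f115's history (behind): {} — 0.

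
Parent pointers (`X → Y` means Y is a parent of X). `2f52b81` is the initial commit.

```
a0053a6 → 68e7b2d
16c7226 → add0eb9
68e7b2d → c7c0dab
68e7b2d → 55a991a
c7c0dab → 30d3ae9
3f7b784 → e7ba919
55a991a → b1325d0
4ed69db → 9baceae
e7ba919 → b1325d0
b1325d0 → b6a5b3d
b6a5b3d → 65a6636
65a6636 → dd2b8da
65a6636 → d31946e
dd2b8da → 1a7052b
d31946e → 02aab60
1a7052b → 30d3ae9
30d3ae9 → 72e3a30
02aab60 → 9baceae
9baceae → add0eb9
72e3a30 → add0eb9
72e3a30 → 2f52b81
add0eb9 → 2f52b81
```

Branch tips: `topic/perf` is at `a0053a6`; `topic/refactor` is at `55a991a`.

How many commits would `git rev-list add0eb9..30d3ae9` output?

Reachable from 30d3ae9: {2f52b81, 30d3ae9, 72e3a30, add0eb9}.
Reachable from add0eb9: {2f52b81, add0eb9}.
In 30d3ae9's history but not add0eb9's: {30d3ae9, 72e3a30} — 2 commits.

2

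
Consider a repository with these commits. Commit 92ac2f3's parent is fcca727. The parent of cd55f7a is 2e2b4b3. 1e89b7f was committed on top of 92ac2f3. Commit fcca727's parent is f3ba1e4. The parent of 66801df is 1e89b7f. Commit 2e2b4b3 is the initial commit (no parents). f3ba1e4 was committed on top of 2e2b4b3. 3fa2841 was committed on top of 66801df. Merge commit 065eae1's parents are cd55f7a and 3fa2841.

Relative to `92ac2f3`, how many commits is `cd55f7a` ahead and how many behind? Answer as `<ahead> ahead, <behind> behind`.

1 ahead, 3 behind

Reachable from cd55f7a: {2e2b4b3, cd55f7a}.
Reachable from 92ac2f3: {2e2b4b3, 92ac2f3, f3ba1e4, fcca727}.
Only in cd55f7a's history (ahead): {cd55f7a} — 1.
Only in 92ac2f3's history (behind): {92ac2f3, f3ba1e4, fcca727} — 3.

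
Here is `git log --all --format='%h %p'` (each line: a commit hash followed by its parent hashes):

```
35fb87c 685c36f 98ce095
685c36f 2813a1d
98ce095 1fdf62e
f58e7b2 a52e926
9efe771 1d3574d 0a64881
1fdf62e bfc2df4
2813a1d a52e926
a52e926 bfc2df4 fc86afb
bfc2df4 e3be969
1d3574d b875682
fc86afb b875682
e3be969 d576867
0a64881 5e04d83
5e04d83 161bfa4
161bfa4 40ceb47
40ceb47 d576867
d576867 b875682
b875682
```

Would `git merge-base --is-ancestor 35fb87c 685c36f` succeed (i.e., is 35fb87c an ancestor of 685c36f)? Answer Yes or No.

Ancestors of 685c36f: {2813a1d, 685c36f, a52e926, b875682, bfc2df4, d576867, e3be969, fc86afb}.
35fb87c is not in that set, so it is not an ancestor of 685c36f.

No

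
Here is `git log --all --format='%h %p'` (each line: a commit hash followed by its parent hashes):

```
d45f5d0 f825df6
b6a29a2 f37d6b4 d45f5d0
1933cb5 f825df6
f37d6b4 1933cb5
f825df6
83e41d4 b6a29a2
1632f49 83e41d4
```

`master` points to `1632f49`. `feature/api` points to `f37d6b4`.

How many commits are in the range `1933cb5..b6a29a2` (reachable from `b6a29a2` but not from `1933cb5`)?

Reachable from b6a29a2: {1933cb5, b6a29a2, d45f5d0, f37d6b4, f825df6}.
Reachable from 1933cb5: {1933cb5, f825df6}.
In b6a29a2's history but not 1933cb5's: {b6a29a2, d45f5d0, f37d6b4} — 3 commits.

3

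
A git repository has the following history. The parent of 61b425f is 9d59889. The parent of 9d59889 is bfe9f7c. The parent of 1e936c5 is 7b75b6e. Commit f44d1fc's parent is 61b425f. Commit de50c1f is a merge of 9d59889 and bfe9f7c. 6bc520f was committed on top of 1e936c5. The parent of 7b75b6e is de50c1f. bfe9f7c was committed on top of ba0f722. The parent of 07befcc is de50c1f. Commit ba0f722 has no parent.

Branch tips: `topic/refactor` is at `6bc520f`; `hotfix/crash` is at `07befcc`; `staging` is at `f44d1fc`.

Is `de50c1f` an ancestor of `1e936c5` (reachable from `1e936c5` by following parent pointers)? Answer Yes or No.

Yes

Ancestors of 1e936c5 (commits reachable by following parents): {1e936c5, 7b75b6e, 9d59889, ba0f722, bfe9f7c, de50c1f}.
de50c1f is in that set, so it is an ancestor of 1e936c5.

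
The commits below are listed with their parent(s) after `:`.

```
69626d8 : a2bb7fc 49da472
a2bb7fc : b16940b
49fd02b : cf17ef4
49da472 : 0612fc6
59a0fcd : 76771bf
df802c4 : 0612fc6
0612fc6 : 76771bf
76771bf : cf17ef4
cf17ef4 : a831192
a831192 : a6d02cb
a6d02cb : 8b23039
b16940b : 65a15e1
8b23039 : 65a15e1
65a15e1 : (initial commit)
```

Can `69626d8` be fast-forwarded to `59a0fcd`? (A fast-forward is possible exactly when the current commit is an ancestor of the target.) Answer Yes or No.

No

A fast-forward from 69626d8 to 59a0fcd is possible iff 69626d8 is an ancestor of 59a0fcd.
Ancestors of 59a0fcd: {59a0fcd, 65a15e1, 76771bf, 8b23039, a6d02cb, a831192, cf17ef4}.
69626d8 is not among them, so fast-forward is not possible.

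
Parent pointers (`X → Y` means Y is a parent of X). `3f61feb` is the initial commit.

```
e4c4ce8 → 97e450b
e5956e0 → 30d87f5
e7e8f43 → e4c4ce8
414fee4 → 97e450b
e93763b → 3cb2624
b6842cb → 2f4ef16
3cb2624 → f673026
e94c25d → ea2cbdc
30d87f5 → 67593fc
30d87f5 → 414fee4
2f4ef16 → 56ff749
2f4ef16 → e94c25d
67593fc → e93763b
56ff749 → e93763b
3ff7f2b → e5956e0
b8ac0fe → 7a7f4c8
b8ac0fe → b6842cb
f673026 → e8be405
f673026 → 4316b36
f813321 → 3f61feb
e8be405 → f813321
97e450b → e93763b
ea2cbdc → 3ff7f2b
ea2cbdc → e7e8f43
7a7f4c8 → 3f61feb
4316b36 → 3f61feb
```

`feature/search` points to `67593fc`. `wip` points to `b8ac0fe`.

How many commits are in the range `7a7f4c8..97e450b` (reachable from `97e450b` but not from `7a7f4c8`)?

7

Reachable from 97e450b: {3cb2624, 3f61feb, 4316b36, 97e450b, e8be405, e93763b, f673026, f813321}.
Reachable from 7a7f4c8: {3f61feb, 7a7f4c8}.
In 97e450b's history but not 7a7f4c8's: {3cb2624, 4316b36, 97e450b, e8be405, e93763b, f673026, f813321} — 7 commits.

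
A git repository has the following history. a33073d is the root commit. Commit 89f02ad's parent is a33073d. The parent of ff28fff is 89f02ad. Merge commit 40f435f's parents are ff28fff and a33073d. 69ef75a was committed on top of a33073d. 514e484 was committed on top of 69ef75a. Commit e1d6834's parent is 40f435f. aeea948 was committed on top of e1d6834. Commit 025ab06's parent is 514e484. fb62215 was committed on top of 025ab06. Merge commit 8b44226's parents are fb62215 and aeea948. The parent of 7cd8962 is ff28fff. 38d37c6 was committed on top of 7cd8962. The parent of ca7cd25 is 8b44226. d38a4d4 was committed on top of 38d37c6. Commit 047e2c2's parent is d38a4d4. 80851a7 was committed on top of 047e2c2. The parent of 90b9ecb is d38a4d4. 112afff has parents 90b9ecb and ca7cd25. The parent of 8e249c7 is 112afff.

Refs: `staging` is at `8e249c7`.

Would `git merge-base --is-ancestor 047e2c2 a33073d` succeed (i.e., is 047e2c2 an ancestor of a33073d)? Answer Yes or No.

Ancestors of a33073d: {a33073d}.
047e2c2 is not in that set, so it is not an ancestor of a33073d.

No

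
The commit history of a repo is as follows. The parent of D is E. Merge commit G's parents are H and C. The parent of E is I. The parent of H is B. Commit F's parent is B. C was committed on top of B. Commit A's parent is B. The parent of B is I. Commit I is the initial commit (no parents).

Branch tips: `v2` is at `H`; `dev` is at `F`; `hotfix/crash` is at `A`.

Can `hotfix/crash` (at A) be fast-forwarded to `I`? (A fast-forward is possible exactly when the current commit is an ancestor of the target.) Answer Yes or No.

No

A fast-forward from A to I is possible iff A is an ancestor of I.
Ancestors of I: {I}.
A is not among them, so fast-forward is not possible.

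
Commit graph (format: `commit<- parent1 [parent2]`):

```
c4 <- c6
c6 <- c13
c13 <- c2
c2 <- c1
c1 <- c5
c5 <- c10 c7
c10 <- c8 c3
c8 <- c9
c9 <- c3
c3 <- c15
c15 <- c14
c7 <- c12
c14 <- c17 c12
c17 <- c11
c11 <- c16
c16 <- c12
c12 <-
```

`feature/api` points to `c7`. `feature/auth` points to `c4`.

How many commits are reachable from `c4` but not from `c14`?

12

Reachable from c4: {c1, c10, c11, c12, c13, c14, c15, c16, c17, c2, c3, c4, c5, c6, c7, c8, c9}.
Reachable from c14: {c11, c12, c14, c16, c17}.
In c4's history but not c14's: {c1, c10, c13, c15, c2, c3, c4, c5, c6, c7, c8, c9} — 12 commits.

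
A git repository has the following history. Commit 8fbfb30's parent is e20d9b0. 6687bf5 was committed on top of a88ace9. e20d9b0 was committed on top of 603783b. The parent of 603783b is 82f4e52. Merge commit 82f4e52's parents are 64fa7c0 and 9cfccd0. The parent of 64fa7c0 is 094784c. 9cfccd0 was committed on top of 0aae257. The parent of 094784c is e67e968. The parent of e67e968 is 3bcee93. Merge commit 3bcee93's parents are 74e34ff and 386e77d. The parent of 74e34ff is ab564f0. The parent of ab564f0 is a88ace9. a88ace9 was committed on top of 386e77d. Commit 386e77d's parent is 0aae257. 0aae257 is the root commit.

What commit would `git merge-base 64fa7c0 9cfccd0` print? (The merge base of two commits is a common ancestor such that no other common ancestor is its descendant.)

Ancestors of 64fa7c0: {094784c, 0aae257, 386e77d, 3bcee93, 64fa7c0, 74e34ff, a88ace9, ab564f0, e67e968}.
Ancestors of 9cfccd0: {0aae257, 9cfccd0}.
Common ancestors: {0aae257}.
The only common ancestor is 0aae257, so it is the merge base.

0aae257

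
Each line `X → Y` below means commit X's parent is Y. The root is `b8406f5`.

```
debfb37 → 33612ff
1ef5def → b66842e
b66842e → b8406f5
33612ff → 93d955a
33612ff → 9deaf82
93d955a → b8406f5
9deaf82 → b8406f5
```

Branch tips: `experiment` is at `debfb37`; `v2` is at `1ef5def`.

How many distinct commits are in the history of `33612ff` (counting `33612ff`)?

4

Walking parent pointers from 33612ff: reachable set = {33612ff, 93d955a, 9deaf82, b8406f5}.
That is 4 commits.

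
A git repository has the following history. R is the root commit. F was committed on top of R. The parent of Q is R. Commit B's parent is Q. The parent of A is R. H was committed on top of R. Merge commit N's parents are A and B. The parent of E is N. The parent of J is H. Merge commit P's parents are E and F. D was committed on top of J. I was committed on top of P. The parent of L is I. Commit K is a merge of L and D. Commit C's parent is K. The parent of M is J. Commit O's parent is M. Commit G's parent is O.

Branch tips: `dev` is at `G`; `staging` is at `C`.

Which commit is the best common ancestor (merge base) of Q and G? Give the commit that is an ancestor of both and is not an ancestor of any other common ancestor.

R

Ancestors of Q: {Q, R}.
Ancestors of G: {G, H, J, M, O, R}.
Common ancestors: {R}.
The only common ancestor is R, so it is the merge base.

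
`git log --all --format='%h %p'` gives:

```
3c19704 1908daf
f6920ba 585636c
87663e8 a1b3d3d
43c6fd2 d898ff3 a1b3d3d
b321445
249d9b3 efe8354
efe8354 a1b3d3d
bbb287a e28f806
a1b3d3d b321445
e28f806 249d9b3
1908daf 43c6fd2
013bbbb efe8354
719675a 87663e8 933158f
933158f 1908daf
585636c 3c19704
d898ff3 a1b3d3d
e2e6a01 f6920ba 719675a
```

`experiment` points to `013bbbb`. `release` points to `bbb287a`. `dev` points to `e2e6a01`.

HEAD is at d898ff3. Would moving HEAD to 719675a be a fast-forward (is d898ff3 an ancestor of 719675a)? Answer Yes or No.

Yes

A fast-forward from d898ff3 to 719675a is possible iff d898ff3 is an ancestor of 719675a.
Ancestors of 719675a: {1908daf, 43c6fd2, 719675a, 87663e8, 933158f, a1b3d3d, b321445, d898ff3}.
d898ff3 is among them, so fast-forward is possible.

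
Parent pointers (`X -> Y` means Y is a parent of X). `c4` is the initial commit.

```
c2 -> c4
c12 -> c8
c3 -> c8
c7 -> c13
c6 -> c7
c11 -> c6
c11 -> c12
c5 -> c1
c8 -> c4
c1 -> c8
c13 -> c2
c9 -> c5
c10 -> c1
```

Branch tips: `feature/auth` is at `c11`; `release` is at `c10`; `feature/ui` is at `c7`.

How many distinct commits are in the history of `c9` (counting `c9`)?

Walking parent pointers from c9: reachable set = {c1, c4, c5, c8, c9}.
That is 5 commits.

5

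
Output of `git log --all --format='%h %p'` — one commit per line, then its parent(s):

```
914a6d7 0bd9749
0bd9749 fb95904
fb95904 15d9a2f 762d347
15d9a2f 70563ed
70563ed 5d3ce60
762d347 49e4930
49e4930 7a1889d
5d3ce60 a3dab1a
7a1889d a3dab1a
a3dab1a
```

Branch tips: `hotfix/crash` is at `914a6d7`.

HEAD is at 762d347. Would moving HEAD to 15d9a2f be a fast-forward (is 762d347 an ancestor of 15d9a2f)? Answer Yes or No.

No

A fast-forward from 762d347 to 15d9a2f is possible iff 762d347 is an ancestor of 15d9a2f.
Ancestors of 15d9a2f: {15d9a2f, 5d3ce60, 70563ed, a3dab1a}.
762d347 is not among them, so fast-forward is not possible.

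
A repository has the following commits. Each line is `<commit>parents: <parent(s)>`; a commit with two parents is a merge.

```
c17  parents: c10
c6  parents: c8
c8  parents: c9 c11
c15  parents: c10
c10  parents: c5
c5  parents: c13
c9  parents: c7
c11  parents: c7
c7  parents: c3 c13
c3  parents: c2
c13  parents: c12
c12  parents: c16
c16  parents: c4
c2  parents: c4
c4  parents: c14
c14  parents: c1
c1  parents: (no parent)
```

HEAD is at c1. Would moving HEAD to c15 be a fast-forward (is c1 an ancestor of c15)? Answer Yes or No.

Yes

A fast-forward from c1 to c15 is possible iff c1 is an ancestor of c15.
Ancestors of c15: {c1, c10, c12, c13, c14, c15, c16, c4, c5}.
c1 is among them, so fast-forward is possible.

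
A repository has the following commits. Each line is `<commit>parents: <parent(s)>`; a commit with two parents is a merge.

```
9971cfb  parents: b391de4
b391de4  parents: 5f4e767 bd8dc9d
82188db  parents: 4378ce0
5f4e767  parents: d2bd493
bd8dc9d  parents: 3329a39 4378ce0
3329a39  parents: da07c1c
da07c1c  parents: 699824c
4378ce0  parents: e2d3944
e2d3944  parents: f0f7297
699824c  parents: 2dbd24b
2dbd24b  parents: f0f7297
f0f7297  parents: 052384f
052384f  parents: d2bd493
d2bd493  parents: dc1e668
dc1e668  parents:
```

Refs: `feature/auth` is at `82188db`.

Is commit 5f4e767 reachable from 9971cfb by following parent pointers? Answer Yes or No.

Yes

Ancestors of 9971cfb (commits reachable by following parents): {052384f, 2dbd24b, 3329a39, 4378ce0, 5f4e767, 699824c, 9971cfb, b391de4, bd8dc9d, d2bd493, da07c1c, dc1e668, e2d3944, f0f7297}.
5f4e767 is in that set, so it is an ancestor of 9971cfb.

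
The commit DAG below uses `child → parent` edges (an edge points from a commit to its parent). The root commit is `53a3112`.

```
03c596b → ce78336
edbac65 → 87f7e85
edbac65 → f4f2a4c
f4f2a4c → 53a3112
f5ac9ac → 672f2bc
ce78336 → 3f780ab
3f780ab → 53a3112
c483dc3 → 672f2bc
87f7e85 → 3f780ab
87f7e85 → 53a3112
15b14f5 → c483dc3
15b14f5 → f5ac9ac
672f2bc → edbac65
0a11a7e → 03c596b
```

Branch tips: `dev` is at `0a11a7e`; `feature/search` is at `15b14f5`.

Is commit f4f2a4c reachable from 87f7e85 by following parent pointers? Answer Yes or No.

Ancestors of 87f7e85: {3f780ab, 53a3112, 87f7e85}.
f4f2a4c is not in that set, so it is not an ancestor of 87f7e85.

No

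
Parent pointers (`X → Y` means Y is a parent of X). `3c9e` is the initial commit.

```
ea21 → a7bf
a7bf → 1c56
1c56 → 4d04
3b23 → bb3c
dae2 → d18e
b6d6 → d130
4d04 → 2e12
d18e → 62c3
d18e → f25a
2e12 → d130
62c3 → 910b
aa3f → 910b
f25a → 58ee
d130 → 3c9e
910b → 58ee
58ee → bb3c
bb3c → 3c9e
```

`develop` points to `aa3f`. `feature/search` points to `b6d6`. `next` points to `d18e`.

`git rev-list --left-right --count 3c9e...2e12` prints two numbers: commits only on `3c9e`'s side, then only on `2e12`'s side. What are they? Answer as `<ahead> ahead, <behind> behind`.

Reachable from 3c9e: {3c9e}.
Reachable from 2e12: {2e12, 3c9e, d130}.
Only in 3c9e's history (ahead): {} — 0.
Only in 2e12's history (behind): {2e12, d130} — 2.

0 ahead, 2 behind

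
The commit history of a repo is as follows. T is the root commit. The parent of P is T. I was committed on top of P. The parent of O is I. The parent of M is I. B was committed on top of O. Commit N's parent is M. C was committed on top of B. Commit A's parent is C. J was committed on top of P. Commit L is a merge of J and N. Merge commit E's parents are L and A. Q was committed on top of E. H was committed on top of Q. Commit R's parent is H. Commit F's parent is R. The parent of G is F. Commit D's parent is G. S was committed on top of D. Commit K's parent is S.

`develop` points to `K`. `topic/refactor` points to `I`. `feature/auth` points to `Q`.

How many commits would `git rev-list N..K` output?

15

Reachable from K: {A, B, C, D, E, F, G, H, I, J, K, L, M, N, O, P, Q, R, S, T}.
Reachable from N: {I, M, N, P, T}.
In K's history but not N's: {A, B, C, D, E, F, G, H, J, K, L, O, Q, R, S} — 15 commits.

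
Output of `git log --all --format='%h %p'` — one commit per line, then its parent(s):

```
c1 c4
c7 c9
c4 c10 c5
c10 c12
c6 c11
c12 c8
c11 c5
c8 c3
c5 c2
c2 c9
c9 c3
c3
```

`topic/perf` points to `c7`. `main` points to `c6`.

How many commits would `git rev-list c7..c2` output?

1

Reachable from c2: {c2, c3, c9}.
Reachable from c7: {c3, c7, c9}.
In c2's history but not c7's: {c2} — 1 commit.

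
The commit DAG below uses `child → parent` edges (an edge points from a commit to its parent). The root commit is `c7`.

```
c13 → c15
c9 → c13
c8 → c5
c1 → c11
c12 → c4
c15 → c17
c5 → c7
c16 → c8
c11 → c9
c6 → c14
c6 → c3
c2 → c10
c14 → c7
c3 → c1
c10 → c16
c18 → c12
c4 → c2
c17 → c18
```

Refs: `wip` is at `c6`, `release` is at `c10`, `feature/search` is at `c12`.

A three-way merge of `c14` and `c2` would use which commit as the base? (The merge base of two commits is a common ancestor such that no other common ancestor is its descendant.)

Ancestors of c14: {c14, c7}.
Ancestors of c2: {c10, c16, c2, c5, c7, c8}.
Common ancestors: {c7}.
The only common ancestor is c7, so it is the merge base.

c7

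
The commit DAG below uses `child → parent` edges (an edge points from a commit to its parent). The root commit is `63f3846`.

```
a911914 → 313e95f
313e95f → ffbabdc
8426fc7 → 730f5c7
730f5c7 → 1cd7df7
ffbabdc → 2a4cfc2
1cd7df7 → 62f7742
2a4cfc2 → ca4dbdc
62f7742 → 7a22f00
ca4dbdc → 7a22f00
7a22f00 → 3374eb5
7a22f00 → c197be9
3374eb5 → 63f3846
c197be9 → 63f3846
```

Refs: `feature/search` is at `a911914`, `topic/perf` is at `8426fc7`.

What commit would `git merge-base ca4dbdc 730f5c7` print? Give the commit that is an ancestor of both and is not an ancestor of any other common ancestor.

7a22f00

Ancestors of ca4dbdc: {3374eb5, 63f3846, 7a22f00, c197be9, ca4dbdc}.
Ancestors of 730f5c7: {1cd7df7, 3374eb5, 62f7742, 63f3846, 730f5c7, 7a22f00, c197be9}.
Common ancestors: {3374eb5, 63f3846, 7a22f00, c197be9}.
Among these, 7a22f00 is not an ancestor of any other common ancestor — it is the merge base.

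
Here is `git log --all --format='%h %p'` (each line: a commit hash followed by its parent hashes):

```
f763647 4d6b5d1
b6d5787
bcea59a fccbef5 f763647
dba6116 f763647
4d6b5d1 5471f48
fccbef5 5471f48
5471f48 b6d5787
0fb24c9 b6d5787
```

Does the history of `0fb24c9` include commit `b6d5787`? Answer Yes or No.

Yes

Ancestors of 0fb24c9 (commits reachable by following parents): {0fb24c9, b6d5787}.
b6d5787 is in that set, so it is an ancestor of 0fb24c9.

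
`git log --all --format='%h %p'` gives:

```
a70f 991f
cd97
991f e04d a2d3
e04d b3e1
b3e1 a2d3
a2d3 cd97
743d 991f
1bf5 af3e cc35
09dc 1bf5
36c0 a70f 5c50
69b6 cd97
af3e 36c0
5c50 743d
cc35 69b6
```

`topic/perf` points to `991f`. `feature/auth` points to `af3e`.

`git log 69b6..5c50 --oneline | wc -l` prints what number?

6

Reachable from 5c50: {5c50, 743d, 991f, a2d3, b3e1, cd97, e04d}.
Reachable from 69b6: {69b6, cd97}.
In 5c50's history but not 69b6's: {5c50, 743d, 991f, a2d3, b3e1, e04d} — 6 commits.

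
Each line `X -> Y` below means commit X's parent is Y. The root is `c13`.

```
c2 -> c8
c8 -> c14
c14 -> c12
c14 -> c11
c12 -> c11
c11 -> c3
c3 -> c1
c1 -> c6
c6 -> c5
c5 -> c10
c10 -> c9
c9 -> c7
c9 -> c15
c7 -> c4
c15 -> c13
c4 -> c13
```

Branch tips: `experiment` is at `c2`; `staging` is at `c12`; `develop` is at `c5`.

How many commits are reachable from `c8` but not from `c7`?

Reachable from c8: {c1, c10, c11, c12, c13, c14, c15, c3, c4, c5, c6, c7, c8, c9}.
Reachable from c7: {c13, c4, c7}.
In c8's history but not c7's: {c1, c10, c11, c12, c14, c15, c3, c5, c6, c8, c9} — 11 commits.

11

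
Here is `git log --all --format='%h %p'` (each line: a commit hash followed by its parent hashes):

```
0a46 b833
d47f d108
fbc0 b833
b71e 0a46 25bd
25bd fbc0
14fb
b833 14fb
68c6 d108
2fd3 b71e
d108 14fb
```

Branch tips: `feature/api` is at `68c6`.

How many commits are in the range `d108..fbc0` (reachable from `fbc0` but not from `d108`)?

Reachable from fbc0: {14fb, b833, fbc0}.
Reachable from d108: {14fb, d108}.
In fbc0's history but not d108's: {b833, fbc0} — 2 commits.

2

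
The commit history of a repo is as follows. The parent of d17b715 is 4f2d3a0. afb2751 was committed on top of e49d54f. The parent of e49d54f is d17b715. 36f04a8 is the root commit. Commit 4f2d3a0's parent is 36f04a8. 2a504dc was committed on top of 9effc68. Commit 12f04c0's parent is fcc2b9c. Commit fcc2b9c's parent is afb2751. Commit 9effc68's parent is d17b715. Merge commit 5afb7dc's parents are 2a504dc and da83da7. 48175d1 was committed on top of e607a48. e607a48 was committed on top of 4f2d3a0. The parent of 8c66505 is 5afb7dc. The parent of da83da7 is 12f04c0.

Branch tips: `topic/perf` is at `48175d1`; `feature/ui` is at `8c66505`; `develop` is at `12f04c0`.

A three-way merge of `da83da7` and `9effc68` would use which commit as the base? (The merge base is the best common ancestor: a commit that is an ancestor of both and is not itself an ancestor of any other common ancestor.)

Ancestors of da83da7: {12f04c0, 36f04a8, 4f2d3a0, afb2751, d17b715, da83da7, e49d54f, fcc2b9c}.
Ancestors of 9effc68: {36f04a8, 4f2d3a0, 9effc68, d17b715}.
Common ancestors: {36f04a8, 4f2d3a0, d17b715}.
Among these, d17b715 is not an ancestor of any other common ancestor — it is the merge base.

d17b715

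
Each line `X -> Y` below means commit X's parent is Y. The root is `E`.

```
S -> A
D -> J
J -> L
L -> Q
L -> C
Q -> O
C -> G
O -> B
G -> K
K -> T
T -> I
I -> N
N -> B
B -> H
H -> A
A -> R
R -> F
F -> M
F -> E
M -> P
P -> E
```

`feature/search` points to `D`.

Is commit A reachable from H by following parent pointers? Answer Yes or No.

Yes

Ancestors of H (commits reachable by following parents): {A, E, F, H, M, P, R}.
A is in that set, so it is an ancestor of H.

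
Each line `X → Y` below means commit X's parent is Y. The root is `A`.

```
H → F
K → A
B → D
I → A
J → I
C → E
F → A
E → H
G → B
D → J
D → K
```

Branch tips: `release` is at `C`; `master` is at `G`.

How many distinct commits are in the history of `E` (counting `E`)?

4

Walking parent pointers from E: reachable set = {A, E, F, H}.
That is 4 commits.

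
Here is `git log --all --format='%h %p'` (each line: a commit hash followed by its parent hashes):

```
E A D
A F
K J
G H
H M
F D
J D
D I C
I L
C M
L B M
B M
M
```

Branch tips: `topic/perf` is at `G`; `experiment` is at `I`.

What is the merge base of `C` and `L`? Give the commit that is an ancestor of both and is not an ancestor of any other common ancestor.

Ancestors of C: {C, M}.
Ancestors of L: {B, L, M}.
Common ancestors: {M}.
The only common ancestor is M, so it is the merge base.

M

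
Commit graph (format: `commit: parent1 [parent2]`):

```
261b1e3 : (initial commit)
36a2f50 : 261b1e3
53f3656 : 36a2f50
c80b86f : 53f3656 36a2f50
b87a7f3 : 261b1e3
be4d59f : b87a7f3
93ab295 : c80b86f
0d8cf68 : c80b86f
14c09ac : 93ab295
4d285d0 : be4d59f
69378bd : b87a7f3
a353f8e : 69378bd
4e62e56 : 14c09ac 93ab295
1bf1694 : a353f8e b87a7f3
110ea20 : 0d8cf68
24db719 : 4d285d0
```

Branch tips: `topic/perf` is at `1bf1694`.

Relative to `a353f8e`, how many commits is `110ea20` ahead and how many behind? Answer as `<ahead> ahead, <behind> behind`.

5 ahead, 3 behind

Reachable from 110ea20: {0d8cf68, 110ea20, 261b1e3, 36a2f50, 53f3656, c80b86f}.
Reachable from a353f8e: {261b1e3, 69378bd, a353f8e, b87a7f3}.
Only in 110ea20's history (ahead): {0d8cf68, 110ea20, 36a2f50, 53f3656, c80b86f} — 5.
Only in a353f8e's history (behind): {69378bd, a353f8e, b87a7f3} — 3.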